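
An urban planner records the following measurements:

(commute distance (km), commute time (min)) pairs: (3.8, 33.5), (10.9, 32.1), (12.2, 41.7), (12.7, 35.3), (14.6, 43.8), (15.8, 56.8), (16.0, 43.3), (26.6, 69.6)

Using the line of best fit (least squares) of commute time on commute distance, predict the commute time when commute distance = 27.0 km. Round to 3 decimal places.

n = 8, Σx = 112.6, Σy = 356.1, Σxy = 5515.32, Σx² = 1869.74
Sxx = Σx² − (Σx)²/n = 1869.74 − 1584.845 = 284.895
Sxy = Σxy − (Σx)(Σy)/n = 5515.32 − 5012.1075 = 503.2125
b = Sxy/Sxx = 503.2125/284.895 = 1.766309
a = ȳ − b·x̄ = 44.5125 − 1.766309·14.075 = 19.651706
ŷ(27.0) = a + b·27.0 = 19.651706 + 1.766309·27 = 67.342039

67.342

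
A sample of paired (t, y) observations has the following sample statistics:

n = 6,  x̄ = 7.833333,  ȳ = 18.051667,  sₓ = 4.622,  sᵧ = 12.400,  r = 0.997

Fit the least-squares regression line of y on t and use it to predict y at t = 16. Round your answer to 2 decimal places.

b = r · sᵧ/sₓ = 0.997 · 12.4/4.622 = 2.674773
a = ȳ − b·x̄ = 18.051667 − 2.674773·7.833333 = -2.900719
ŷ(16) = a + b·16 = -2.900719 + 2.674773·16 = 39.895646

39.90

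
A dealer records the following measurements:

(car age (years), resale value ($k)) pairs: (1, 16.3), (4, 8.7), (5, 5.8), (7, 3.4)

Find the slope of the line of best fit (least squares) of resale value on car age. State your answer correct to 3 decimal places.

-2.211

n = 4, Σx = 17, Σy = 34.2, Σxy = 103.9, Σx² = 91
Sxx = Σx² − (Σx)²/n = 91 − 72.25 = 18.75
Sxy = Σxy − (Σx)(Σy)/n = 103.9 − 145.35 = -41.45
b = Sxy/Sxx = -41.45/18.75 = -2.210667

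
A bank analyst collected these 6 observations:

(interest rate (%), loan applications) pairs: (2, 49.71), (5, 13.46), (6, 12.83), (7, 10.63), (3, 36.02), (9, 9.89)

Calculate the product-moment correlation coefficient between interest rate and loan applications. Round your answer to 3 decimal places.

n = 6, Σx = 32, Σy = 132.54, Σxy = 515.18, Σx² = 204, Σy² = 4325.114
Sxx = Σx² − (Σx)²/n = 204 − 170.666667 = 33.333333
Sxy = Σxy − (Σx)(Σy)/n = 515.18 − 706.88 = -191.7
Syy = Σy² − (Σy)²/n = 4325.114 − 2927.8086 = 1397.3054
r = Sxy/√(Sxx·Syy) = -191.7/√(46576.846667) = -191.7/215.816697 = -0.888254

-0.888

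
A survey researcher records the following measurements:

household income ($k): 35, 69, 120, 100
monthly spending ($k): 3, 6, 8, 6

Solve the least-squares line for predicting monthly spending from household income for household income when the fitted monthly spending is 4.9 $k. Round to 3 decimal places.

64.700

n = 4, Σx = 324, Σy = 23, Σxy = 2079, Σx² = 30386
Sxx = Σx² − (Σx)²/n = 30386 − 26244 = 4142
Sxy = Σxy − (Σx)(Σy)/n = 2079 − 1863 = 216
b = Sxy/Sxx = 216/4142 = 0.052149
a = ȳ − b·x̄ = 5.75 − 0.052149·81 = 1.525954
Set a + b·x = 4.9: x = (4.9 − 1.525954) / 0.052149 = 64.700463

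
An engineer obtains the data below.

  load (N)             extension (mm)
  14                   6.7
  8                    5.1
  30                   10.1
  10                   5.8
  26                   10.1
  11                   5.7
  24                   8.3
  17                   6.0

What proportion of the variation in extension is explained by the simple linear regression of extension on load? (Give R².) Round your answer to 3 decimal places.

0.915

n = 8, Σx = 140, Σy = 57.8, Σxy = 1122.1, Σx² = 2922, Σy² = 445.94
Sxx = Σx² − (Σx)²/n = 2922 − 2450 = 472
Sxy = Σxy − (Σx)(Σy)/n = 1122.1 − 1011.5 = 110.6
Syy = Σy² − (Σy)²/n = 445.94 − 417.605 = 28.335
R² = Sxy²/(Sxx·Syy) = (110.6)²/(472·28.335) = 0.914629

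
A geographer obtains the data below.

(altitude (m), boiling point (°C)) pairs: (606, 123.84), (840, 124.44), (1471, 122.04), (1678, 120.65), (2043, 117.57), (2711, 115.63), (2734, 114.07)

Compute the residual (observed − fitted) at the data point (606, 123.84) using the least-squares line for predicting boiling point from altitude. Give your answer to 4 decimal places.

n = 7, Σx = 12083, Σy = 838.24, Σxy = 1427084, Σx² = 25050487
Sxx = Σx² − (Σx)²/n = 25050487 − 20856984.142857 = 4193502.857143
Sxy = Σxy − (Σx)(Σy)/n = 1427084 − 1446921.988571 = -19837.988571
b = Sxy/Sxx = -19837.988571/4193502.857143 = -0.004731
a = ȳ − b·x̄ = 119.748571 − (-0.004731)·1726.142857 = 127.914347
ŷ(606) = 127.914347 + (-0.004731)·606 = 125.047574
residual = y − ŷ = 123.84 − 125.047574 = -1.207574

-1.2076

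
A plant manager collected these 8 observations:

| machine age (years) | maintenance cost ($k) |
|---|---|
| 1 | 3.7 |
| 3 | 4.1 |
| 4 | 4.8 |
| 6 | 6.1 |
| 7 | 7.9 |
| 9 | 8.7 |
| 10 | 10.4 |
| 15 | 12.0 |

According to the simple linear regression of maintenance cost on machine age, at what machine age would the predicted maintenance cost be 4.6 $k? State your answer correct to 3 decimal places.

n = 8, Σx = 55, Σy = 57.7, Σxy = 489.4, Σx² = 517
Sxx = Σx² − (Σx)²/n = 517 − 378.125 = 138.875
Sxy = Σxy − (Σx)(Σy)/n = 489.4 − 396.6875 = 92.7125
b = Sxy/Sxx = 92.7125/138.875 = 0.667597
a = ȳ − b·x̄ = 7.2125 − 0.667597·6.875 = 2.622772
Set a + b·x = 4.6: x = (4.6 − 2.622772) / 0.667597 = 2.961710

2.962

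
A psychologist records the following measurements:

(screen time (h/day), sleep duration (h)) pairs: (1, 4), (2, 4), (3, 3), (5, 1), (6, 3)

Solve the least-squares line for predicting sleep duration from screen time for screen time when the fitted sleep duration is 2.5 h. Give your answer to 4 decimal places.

n = 5, Σx = 17, Σy = 15, Σxy = 44, Σx² = 75
Sxx = Σx² − (Σx)²/n = 75 − 57.8 = 17.2
Sxy = Σxy − (Σx)(Σy)/n = 44 − 51 = -7
b = Sxy/Sxx = -7/17.2 = -0.406977
a = ȳ − b·x̄ = 3 − (-0.406977)·3.4 = 4.383721
Set a + b·x = 2.5: x = (2.5 − 4.383721) / (-0.406977) = 4.628571

4.6286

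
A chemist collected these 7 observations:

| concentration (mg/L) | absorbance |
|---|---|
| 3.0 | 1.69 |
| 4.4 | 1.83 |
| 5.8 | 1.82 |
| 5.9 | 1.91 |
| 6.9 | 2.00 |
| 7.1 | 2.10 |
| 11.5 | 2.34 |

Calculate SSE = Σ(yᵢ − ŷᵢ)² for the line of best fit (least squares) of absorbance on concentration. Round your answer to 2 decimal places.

n = 7, Σx = 44.6, Σy = 13.69, Σxy = 90.567, Σx² = 327.08, Σy² = 27.0511
Sxx = Σx² − (Σx)²/n = 327.08 − 284.165714 = 42.914286
Sxy = Σxy − (Σx)(Σy)/n = 90.567 − 87.224857 = 3.342143
Syy = Σy² − (Σy)²/n = 27.0511 − 26.773729 = 0.277371
b = Sxy/Sxx = 3.342143/42.914286 = 0.077879
SSE = Syy − b·Sxy = 0.277371 − 0.077879·3.342143 = 0.017087

0.02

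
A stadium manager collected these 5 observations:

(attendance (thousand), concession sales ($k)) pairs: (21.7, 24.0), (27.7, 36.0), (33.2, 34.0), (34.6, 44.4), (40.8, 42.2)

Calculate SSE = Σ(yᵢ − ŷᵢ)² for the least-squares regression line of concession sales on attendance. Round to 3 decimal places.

70.028

n = 5, Σx = 158, Σy = 180.6, Σxy = 5904.8, Σx² = 5202.22, Σy² = 6780.2
Sxx = Σx² − (Σx)²/n = 5202.22 − 4992.8 = 209.42
Sxy = Σxy − (Σx)(Σy)/n = 5904.8 − 5706.96 = 197.84
Syy = Σy² − (Σy)²/n = 6780.2 − 6523.272 = 256.928
b = Sxy/Sxx = 197.84/209.42 = 0.944704
SSE = Syy − b·Sxy = 256.928 − 0.944704·197.84 = 70.027677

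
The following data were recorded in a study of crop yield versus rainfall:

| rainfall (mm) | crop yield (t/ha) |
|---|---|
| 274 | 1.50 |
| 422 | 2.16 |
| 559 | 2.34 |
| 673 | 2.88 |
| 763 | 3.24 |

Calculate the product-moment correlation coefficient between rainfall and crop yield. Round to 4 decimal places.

n = 5, Σx = 2691, Σy = 12.12, Σxy = 7040.94, Σx² = 1600739, Σy² = 31.1832
Sxx = Σx² − (Σx)²/n = 1600739 − 1448296.2 = 152442.8
Sxy = Σxy − (Σx)(Σy)/n = 7040.94 − 6522.984 = 517.956
Syy = Σy² − (Σy)²/n = 31.1832 − 29.37888 = 1.80432
r = Sxy/√(Sxx·Syy) = 517.956/√(275055.592896) = 517.956/524.457427 = 0.987604

0.9876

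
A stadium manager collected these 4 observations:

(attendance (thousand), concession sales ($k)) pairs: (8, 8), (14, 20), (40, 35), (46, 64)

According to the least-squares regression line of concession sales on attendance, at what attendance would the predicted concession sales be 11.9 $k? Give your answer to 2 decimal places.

10.29

n = 4, Σx = 108, Σy = 127, Σxy = 4688, Σx² = 3976
Sxx = Σx² − (Σx)²/n = 3976 − 2916 = 1060
Sxy = Σxy − (Σx)(Σy)/n = 4688 − 3429 = 1259
b = Sxy/Sxx = 1259/1060 = 1.187736
a = ȳ − b·x̄ = 31.75 − 1.187736·27 = -0.318868
Set a + b·x = 11.9: x = (11.9 − (-0.318868)) / 1.187736 = 10.287530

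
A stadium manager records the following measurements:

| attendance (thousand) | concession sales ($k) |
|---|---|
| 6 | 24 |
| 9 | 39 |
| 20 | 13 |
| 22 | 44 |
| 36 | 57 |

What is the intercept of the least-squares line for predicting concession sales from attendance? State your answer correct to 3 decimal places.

n = 5, Σx = 93, Σy = 177, Σxy = 3775, Σx² = 2297
Sxx = Σx² − (Σx)²/n = 2297 − 1729.8 = 567.2
Sxy = Σxy − (Σx)(Σy)/n = 3775 − 3292.2 = 482.8
b = Sxy/Sxx = 482.8/567.2 = 0.851199
a = ȳ − b·x̄ = 35.4 − 0.851199·18.6 = 19.567701

19.568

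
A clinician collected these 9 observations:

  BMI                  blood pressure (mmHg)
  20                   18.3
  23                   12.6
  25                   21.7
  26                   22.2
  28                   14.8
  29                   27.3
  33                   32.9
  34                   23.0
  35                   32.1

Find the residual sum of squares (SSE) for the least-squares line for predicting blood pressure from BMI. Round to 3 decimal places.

n = 9, Σx = 253, Σy = 204.9, Σxy = 5972.8, Σx² = 7325, Σy² = 5063.53
Sxx = Σx² − (Σx)²/n = 7325 − 7112.111111 = 212.888889
Sxy = Σxy − (Σx)(Σy)/n = 5972.8 − 5759.966667 = 212.833333
Syy = Σy² − (Σy)²/n = 5063.53 − 4664.89 = 398.64
b = Sxy/Sxx = 212.833333/212.888889 = 0.999739
SSE = Syy − b·Sxy = 398.64 − 0.999739·212.833333 = 185.862208

185.862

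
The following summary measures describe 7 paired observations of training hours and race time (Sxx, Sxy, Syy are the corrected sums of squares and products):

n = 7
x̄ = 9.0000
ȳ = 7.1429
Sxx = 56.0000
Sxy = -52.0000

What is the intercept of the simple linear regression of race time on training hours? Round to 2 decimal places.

b = Sxy/Sxx = -52/56 = -0.928571
a = ȳ − b·x̄ = 7.1429 − (-0.928571)·9 = 15.500043

15.50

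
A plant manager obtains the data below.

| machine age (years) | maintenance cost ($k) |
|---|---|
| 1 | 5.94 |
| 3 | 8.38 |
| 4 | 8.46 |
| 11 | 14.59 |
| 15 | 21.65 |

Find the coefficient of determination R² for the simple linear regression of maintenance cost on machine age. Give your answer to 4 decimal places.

n = 5, Σx = 34, Σy = 59.02, Σxy = 550.16, Σx² = 372, Σy² = 858.6702
Sxx = Σx² − (Σx)²/n = 372 − 231.2 = 140.8
Sxy = Σxy − (Σx)(Σy)/n = 550.16 − 401.336 = 148.824
Syy = Σy² − (Σy)²/n = 858.6702 − 696.67208 = 161.99812
R² = Sxy²/(Sxx·Syy) = (148.824)²/(140.8·161.99812) = 0.971031

0.9710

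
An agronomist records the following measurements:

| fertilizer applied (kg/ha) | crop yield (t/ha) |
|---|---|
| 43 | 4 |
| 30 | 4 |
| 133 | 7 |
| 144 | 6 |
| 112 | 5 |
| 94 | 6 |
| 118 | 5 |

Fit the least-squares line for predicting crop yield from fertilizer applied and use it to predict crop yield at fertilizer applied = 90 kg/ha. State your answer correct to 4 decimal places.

5.1563

n = 7, Σx = 674, Σy = 37, Σxy = 3801, Σx² = 76478
Sxx = Σx² − (Σx)²/n = 76478 − 64896.571429 = 11581.428571
Sxy = Σxy − (Σx)(Σy)/n = 3801 − 3562.571429 = 238.428571
b = Sxy/Sxx = 238.428571/11581.428571 = 0.020587
a = ȳ − b·x̄ = 5.285714 − 0.020587·96.285714 = 3.303466
ŷ(90) = a + b·90 = 3.303466 + 0.020587·90 = 5.156309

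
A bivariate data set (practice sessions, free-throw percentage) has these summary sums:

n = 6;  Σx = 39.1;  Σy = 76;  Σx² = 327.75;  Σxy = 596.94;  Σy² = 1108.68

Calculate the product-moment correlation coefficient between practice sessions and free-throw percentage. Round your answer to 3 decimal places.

0.985

Sxx = Σx² − (Σx)²/n = 327.75 − 254.801667 = 72.948333
Sxy = Σxy − (Σx)(Σy)/n = 596.94 − 495.266667 = 101.673333
Syy = Σy² − (Σy)²/n = 1108.68 − 962.666667 = 146.013333
r = Sxy/√(Sxx·Syy) = 101.673333/√(10651.429311) = 101.673333/103.205762 = 0.985152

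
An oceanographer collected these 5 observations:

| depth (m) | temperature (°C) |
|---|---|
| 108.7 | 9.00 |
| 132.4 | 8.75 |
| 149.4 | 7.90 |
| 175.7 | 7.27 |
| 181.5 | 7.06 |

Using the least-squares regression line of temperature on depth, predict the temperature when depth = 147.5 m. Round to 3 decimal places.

n = 5, Σx = 747.7, Σy = 39.98, Σxy = 5875.789, Σx² = 115478.55
Sxx = Σx² − (Σx)²/n = 115478.55 − 111811.058 = 3667.492
Sxy = Σxy − (Σx)(Σy)/n = 5875.789 − 5978.6092 = -102.8202
b = Sxy/Sxx = -102.8202/3667.492 = -0.028036
a = ȳ − b·x̄ = 7.996 − (-0.028036)·149.54 = 12.188438
ŷ(147.5) = a + b·147.5 = 12.188438 + (-0.028036)·147.5 = 8.053193

8.053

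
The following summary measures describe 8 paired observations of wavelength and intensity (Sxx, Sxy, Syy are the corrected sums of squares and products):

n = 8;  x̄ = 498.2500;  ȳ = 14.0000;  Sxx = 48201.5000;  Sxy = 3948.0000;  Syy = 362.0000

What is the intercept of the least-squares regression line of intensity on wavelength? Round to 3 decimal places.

-26.810

b = Sxy/Sxx = 3948/48201.5 = 0.081906
a = ȳ − b·x̄ = 14 − 0.081906·498.25 = -26.809747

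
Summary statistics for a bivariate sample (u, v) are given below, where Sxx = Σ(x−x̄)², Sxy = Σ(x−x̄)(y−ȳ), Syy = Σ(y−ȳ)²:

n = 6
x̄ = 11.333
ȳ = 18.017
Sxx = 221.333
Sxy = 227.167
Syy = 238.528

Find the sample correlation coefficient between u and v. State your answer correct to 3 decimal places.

r = Sxy/√(Sxx·Syy) = 227.167/√(52794.117824) = 227.167/229.769706 = 0.988673

0.989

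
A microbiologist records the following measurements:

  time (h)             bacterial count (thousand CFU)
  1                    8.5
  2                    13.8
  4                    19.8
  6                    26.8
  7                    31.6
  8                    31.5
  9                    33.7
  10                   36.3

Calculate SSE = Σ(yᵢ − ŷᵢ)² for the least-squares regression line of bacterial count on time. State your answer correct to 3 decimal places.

17.197

n = 8, Σx = 47, Σy = 202, Σxy = 1415.6, Σx² = 351, Σy² = 5817.16
Sxx = Σx² − (Σx)²/n = 351 − 276.125 = 74.875
Sxy = Σxy − (Σx)(Σy)/n = 1415.6 − 1186.75 = 228.85
Syy = Σy² − (Σy)²/n = 5817.16 − 5100.5 = 716.66
b = Sxy/Sxx = 228.85/74.875 = 3.056427
SSE = Syy − b·Sxy = 716.66 − 3.056427·228.85 = 17.196594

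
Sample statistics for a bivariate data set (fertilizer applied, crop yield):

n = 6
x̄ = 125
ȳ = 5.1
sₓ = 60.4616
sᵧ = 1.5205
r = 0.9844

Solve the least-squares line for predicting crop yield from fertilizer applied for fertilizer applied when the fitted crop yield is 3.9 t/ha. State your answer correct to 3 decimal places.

76.527

b = r · sᵧ/sₓ = 0.9844 · 1.5205/60.4616 = 0.024756
a = ȳ − b·x̄ = 5.1 − 0.024756·125 = 2.005515
Set a + b·x = 3.9: x = (3.9 − 2.005515) / 0.024756 = 76.526670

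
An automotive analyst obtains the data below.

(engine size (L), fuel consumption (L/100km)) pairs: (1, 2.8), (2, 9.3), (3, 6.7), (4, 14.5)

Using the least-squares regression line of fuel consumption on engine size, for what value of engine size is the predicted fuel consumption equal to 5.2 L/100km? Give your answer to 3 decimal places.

n = 4, Σx = 10, Σy = 33.3, Σxy = 99.5, Σx² = 30
Sxx = Σx² − (Σx)²/n = 30 − 25 = 5
Sxy = Σxy − (Σx)(Σy)/n = 99.5 − 83.25 = 16.25
b = Sxy/Sxx = 16.25/5 = 3.25
a = ȳ − b·x̄ = 8.325 − 3.25·2.5 = 0.2
Set a + b·x = 5.2: x = (5.2 − 0.2) / 3.25 = 1.538462

1.538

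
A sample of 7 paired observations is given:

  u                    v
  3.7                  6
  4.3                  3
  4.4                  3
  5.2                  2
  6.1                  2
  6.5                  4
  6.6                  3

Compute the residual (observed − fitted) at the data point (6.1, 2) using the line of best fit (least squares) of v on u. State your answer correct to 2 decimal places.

-0.85

n = 7, Σx = 36.8, Σy = 23, Σxy = 116.7, Σx² = 201.6
Sxx = Σx² − (Σx)²/n = 201.6 − 193.462857 = 8.137143
Sxy = Σxy − (Σx)(Σy)/n = 116.7 − 120.914286 = -4.214286
b = Sxy/Sxx = -4.214286/8.137143 = -0.517907
a = ȳ − b·x̄ = 3.285714 − (-0.517907)·5.257143 = 6.008427
ŷ(6.1) = 6.008427 + (-0.517907)·6.1 = 2.849192
residual = y − ŷ = 2 − 2.849192 = -0.849192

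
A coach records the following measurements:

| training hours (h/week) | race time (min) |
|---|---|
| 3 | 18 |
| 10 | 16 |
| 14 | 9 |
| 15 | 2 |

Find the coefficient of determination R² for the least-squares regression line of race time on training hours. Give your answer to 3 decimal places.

0.744

n = 4, Σx = 42, Σy = 45, Σxy = 370, Σx² = 530, Σy² = 665
Sxx = Σx² − (Σx)²/n = 530 − 441 = 89
Sxy = Σxy − (Σx)(Σy)/n = 370 − 472.5 = -102.5
Syy = Σy² − (Σy)²/n = 665 − 506.25 = 158.75
R² = Sxy²/(Sxx·Syy) = (-102.5)²/(89·158.75) = 0.743608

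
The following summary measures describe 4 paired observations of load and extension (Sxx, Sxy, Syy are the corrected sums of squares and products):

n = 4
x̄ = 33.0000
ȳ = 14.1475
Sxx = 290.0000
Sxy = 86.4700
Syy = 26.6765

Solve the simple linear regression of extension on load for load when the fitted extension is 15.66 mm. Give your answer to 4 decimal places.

38.0726

b = Sxy/Sxx = 86.47/290 = 0.298172
a = ȳ − b·x̄ = 14.1475 − 0.298172·33 = 4.307810
Set a + b·x = 15.66: x = (15.66 − 4.307810) / 0.298172 = 38.072569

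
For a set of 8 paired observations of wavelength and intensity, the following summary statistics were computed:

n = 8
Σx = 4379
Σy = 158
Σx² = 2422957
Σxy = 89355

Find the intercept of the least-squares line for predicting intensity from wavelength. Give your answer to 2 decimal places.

Sxx = Σx² − (Σx)²/n = 2422957 − 2396955.125 = 26001.875
Sxy = Σxy − (Σx)(Σy)/n = 89355 − 86485.25 = 2869.75
b = Sxy/Sxx = 2869.75/26001.875 = 0.110367
a = ȳ − b·x̄ = 19.75 − 0.110367·547.375 = -40.662159

-40.66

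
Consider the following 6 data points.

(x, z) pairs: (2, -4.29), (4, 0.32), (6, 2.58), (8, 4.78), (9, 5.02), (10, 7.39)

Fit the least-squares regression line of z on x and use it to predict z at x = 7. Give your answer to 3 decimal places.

n = 6, Σx = 39, Σy = 15.8, Σxy = 165.5, Σx² = 301
Sxx = Σx² − (Σx)²/n = 301 − 253.5 = 47.5
Sxy = Σxy − (Σx)(Σy)/n = 165.5 − 102.7 = 62.8
b = Sxy/Sxx = 62.8/47.5 = 1.322105
a = ȳ − b·x̄ = 2.633333 − 1.322105·6.5 = -5.960351
ŷ(7) = a + b·7 = -5.960351 + 1.322105·7 = 3.294386

3.294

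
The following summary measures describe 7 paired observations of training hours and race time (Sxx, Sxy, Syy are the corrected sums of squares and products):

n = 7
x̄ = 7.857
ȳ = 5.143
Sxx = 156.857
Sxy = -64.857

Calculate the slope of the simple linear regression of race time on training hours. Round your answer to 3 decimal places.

b = Sxy/Sxx = -64.857/156.857 = -0.413479

-0.413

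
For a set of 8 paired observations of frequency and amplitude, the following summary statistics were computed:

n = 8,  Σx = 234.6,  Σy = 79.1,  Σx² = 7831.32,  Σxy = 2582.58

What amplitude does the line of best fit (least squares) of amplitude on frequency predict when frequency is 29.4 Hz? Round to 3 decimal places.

Sxx = Σx² − (Σx)²/n = 7831.32 − 6879.645 = 951.675
Sxy = Σxy − (Σx)(Σy)/n = 2582.58 − 2319.6075 = 262.9725
b = Sxy/Sxx = 262.9725/951.675 = 0.276326
a = ȳ − b·x̄ = 9.8875 − 0.276326·29.325 = 1.784241
ŷ(29.4) = a + b·29.4 = 1.784241 + 0.276326·29.4 = 9.908224

9.908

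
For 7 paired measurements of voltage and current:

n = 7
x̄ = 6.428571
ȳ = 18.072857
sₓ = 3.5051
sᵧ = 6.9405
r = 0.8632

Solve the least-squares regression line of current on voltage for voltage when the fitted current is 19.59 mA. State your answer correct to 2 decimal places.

7.32

b = r · sᵧ/sₓ = 0.8632 · 6.9405/3.5051 = 1.709235
a = ȳ − b·x̄ = 18.072857 − 1.709235·6.428571 = 7.084918
Set a + b·x = 19.59: x = (19.59 − 7.084918) / 1.709235 = 7.316186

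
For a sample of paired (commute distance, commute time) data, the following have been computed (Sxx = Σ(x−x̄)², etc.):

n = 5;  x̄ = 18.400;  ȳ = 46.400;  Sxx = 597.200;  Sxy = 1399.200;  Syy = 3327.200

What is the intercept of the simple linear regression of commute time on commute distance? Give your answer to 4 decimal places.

3.2900

b = Sxy/Sxx = 1399.2/597.2 = 2.342934
a = ȳ − b·x̄ = 46.4 − 2.342934·18.4 = 3.290020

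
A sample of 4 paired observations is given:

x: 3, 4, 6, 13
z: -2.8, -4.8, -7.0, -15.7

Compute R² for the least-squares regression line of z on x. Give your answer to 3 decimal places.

n = 4, Σx = 26, Σy = -30.3, Σxy = -273.7, Σx² = 230, Σy² = 326.37
Sxx = Σx² − (Σx)²/n = 230 − 169 = 61
Sxy = Σxy − (Σx)(Σy)/n = -273.7 − (-196.95) = -76.75
Syy = Σy² − (Σy)²/n = 326.37 − 229.5225 = 96.8475
R² = Sxy²/(Sxx·Syy) = (-76.75)²/(61·96.8475) = 0.997100

0.997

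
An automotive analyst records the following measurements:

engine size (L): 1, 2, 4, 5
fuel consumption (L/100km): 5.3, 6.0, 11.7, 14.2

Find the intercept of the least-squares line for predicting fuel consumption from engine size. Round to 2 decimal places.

n = 4, Σx = 12, Σy = 37.2, Σxy = 135.1, Σx² = 46
Sxx = Σx² − (Σx)²/n = 46 − 36 = 10
Sxy = Σxy − (Σx)(Σy)/n = 135.1 − 111.6 = 23.5
b = Sxy/Sxx = 23.5/10 = 2.35
a = ȳ − b·x̄ = 9.3 − 2.35·3 = 2.25

2.25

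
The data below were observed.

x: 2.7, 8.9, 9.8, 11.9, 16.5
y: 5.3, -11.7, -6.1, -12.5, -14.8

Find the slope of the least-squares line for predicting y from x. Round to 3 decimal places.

-1.456

n = 5, Σx = 49.8, Σy = -39.8, Σxy = -542.55, Σx² = 596.4
Sxx = Σx² − (Σx)²/n = 596.4 − 496.008 = 100.392
Sxy = Σxy − (Σx)(Σy)/n = -542.55 − (-396.408) = -146.142
b = Sxy/Sxx = -146.142/100.392 = -1.455714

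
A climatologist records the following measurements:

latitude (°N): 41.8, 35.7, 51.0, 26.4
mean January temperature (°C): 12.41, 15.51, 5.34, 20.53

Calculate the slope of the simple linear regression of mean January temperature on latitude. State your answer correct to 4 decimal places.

-0.6110

n = 4, Σx = 154.9, Σy = 53.79, Σxy = 1886.777, Σx² = 6319.69
Sxx = Σx² − (Σx)²/n = 6319.69 − 5998.5025 = 321.1875
Sxy = Σxy − (Σx)(Σy)/n = 1886.777 − 2083.01775 = -196.24075
b = Sxy/Sxx = -196.24075/321.1875 = -0.610985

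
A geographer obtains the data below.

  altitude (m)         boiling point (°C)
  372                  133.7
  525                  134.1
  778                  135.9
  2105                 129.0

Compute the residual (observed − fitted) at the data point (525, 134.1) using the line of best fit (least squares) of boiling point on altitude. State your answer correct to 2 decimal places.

-0.41

n = 4, Σx = 3780, Σy = 532.7, Σxy = 497414.1, Σx² = 5450318
Sxx = Σx² − (Σx)²/n = 5450318 − 3572100 = 1878218
Sxy = Σxy − (Σx)(Σy)/n = 497414.1 − 503401.5 = -5987.4
b = Sxy/Sxx = -5987.4/1878218 = -0.003188
a = ȳ − b·x̄ = 133.175 − (-0.003188)·945 = 136.187479
ŷ(525) = 136.187479 + (-0.003188)·525 = 134.513880
residual = y − ŷ = 134.1 − 134.513880 = -0.413880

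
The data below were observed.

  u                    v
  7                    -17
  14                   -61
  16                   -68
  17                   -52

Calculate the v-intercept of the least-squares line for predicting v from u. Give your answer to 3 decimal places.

n = 4, Σx = 54, Σy = -198, Σxy = -2945, Σx² = 790
Sxx = Σx² − (Σx)²/n = 790 − 729 = 61
Sxy = Σxy − (Σx)(Σy)/n = -2945 − (-2673) = -272
b = Sxy/Sxx = -272/61 = -4.459016
a = ȳ − b·x̄ = -49.5 − (-4.459016)·13.5 = 10.696721

10.697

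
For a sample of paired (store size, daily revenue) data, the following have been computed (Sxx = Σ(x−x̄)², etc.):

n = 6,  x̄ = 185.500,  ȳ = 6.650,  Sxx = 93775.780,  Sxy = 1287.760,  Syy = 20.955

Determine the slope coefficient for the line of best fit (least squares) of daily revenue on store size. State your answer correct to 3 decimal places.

b = Sxy/Sxx = 1287.76/93775.78 = 0.013732

0.014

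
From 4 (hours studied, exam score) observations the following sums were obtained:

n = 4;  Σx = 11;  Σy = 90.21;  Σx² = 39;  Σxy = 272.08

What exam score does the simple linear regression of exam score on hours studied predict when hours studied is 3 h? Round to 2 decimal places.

23.24

Sxx = Σx² − (Σx)²/n = 39 − 30.25 = 8.75
Sxy = Σxy − (Σx)(Σy)/n = 272.08 − 248.0775 = 24.0025
b = Sxy/Sxx = 24.0025/8.75 = 2.743143
a = ȳ − b·x̄ = 22.5525 − 2.743143·2.75 = 15.008857
ŷ(3) = a + b·3 = 15.008857 + 2.743143·3 = 23.238286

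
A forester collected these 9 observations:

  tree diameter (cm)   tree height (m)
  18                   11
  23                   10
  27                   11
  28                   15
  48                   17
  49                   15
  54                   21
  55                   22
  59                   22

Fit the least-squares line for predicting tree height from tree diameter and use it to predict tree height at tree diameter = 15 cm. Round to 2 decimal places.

8.99

n = 9, Σx = 361, Σy = 144, Σxy = 6338, Σx² = 16493
Sxx = Σx² − (Σx)²/n = 16493 − 14480.111111 = 2012.888889
Sxy = Σxy − (Σx)(Σy)/n = 6338 − 5776 = 562
b = Sxy/Sxx = 562/2012.888889 = 0.279201
a = ȳ − b·x̄ = 16 − 0.279201·40.111111 = 4.800949
ŷ(15) = a + b·15 = 4.800949 + 0.279201·15 = 8.988960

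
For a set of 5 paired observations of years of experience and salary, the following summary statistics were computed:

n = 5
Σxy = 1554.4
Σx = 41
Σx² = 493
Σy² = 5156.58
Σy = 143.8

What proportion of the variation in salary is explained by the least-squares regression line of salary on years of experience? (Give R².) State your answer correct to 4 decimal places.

0.8796

Sxx = Σx² − (Σx)²/n = 493 − 336.2 = 156.8
Sxy = Σxy − (Σx)(Σy)/n = 1554.4 − 1179.16 = 375.24
Syy = Σy² − (Σy)²/n = 5156.58 − 4135.688 = 1020.892
R² = Sxy²/(Sxx·Syy) = (375.24)²/(156.8·1020.892) = 0.879615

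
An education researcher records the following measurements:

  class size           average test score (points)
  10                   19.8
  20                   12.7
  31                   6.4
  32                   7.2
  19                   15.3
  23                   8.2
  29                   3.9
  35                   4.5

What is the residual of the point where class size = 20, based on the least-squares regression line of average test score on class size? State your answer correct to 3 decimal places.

n = 8, Σx = 199, Σy = 78, Σxy = 1630.7, Σx² = 5441
Sxx = Σx² − (Σx)²/n = 5441 − 4950.125 = 490.875
Sxy = Σxy − (Σx)(Σy)/n = 1630.7 − 1940.25 = -309.55
b = Sxy/Sxx = -309.55/490.875 = -0.630609
a = ȳ − b·x̄ = 9.75 − (-0.630609)·24.875 = 25.436389
ŷ(20) = 25.436389 + (-0.630609)·20 = 12.824217
residual = y − ŷ = 12.7 − 12.824217 = -0.124217

-0.124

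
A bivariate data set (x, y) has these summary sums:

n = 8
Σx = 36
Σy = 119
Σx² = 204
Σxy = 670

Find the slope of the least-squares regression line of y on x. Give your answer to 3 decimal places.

3.202

Sxx = Σx² − (Σx)²/n = 204 − 162 = 42
Sxy = Σxy − (Σx)(Σy)/n = 670 − 535.5 = 134.5
b = Sxy/Sxx = 134.5/42 = 3.202381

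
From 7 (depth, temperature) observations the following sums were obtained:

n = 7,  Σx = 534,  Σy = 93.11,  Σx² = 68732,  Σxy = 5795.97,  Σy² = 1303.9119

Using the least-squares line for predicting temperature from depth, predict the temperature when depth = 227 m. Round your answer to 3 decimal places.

6.265

Sxx = Σx² − (Σx)²/n = 68732 − 40736.571429 = 27995.428571
Sxy = Σxy − (Σx)(Σy)/n = 5795.97 − 7102.962857 = -1306.992857
b = Sxy/Sxx = -1306.992857/27995.428571 = -0.046686
a = ȳ − b·x̄ = 13.301429 − (-0.046686)·76.285714 = 16.862899
ŷ(227) = a + b·227 = 16.862899 + (-0.046686)·227 = 6.265191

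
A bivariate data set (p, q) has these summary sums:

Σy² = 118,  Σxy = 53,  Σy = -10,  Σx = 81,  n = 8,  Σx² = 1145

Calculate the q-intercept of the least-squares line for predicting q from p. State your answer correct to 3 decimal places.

Sxx = Σx² − (Σx)²/n = 1145 − 820.125 = 324.875
Sxy = Σxy − (Σx)(Σy)/n = 53 − (-101.25) = 154.25
b = Sxy/Sxx = 154.25/324.875 = 0.474798
a = ȳ − b·x̄ = -1.25 − 0.474798·10.125 = -6.057330

-6.057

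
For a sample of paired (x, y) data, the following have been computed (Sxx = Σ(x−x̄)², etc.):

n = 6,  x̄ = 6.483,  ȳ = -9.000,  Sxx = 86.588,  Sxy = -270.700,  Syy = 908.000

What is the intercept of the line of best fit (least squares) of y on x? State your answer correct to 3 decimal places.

b = Sxy/Sxx = -270.7/86.588 = -3.126299
a = ȳ − b·x̄ = -9 − (-3.126299)·6.483 = 11.267798

11.268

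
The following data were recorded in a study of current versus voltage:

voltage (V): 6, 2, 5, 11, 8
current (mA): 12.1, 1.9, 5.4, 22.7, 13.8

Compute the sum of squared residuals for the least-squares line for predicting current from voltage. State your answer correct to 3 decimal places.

12.582

n = 5, Σx = 32, Σy = 55.9, Σxy = 463.5, Σx² = 250, Σy² = 884.91
Sxx = Σx² − (Σx)²/n = 250 − 204.8 = 45.2
Sxy = Σxy − (Σx)(Σy)/n = 463.5 − 357.76 = 105.74
Syy = Σy² − (Σy)²/n = 884.91 − 624.962 = 259.948
b = Sxy/Sxx = 105.74/45.2 = 2.339381
SSE = Syy − b·Sxy = 259.948 − 2.339381·105.74 = 12.581903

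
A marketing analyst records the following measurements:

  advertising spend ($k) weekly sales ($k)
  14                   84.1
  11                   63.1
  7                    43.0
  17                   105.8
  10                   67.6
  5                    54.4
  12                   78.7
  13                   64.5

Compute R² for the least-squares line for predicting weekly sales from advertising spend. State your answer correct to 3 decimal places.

0.783

n = 8, Σx = 89, Σy = 561.2, Σxy = 6702, Σx² = 1093, Σy² = 41980.12
Sxx = Σx² − (Σx)²/n = 1093 − 990.125 = 102.875
Sxy = Σxy − (Σx)(Σy)/n = 6702 − 6243.35 = 458.65
Syy = Σy² − (Σy)²/n = 41980.12 − 39368.18 = 2611.94
R² = Sxy²/(Sxx·Syy) = (458.65)²/(102.875·2611.94) = 0.782870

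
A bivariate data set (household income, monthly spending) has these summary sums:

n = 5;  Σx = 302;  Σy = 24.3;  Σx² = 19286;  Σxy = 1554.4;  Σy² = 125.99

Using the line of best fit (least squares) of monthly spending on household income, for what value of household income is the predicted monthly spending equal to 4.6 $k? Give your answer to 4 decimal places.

57.2649

Sxx = Σx² − (Σx)²/n = 19286 − 18240.8 = 1045.2
Sxy = Σxy − (Σx)(Σy)/n = 1554.4 − 1467.72 = 86.68
b = Sxy/Sxx = 86.68/1045.2 = 0.082931
a = ȳ − b·x̄ = 4.86 − 0.082931·60.4 = -0.149062
Set a + b·x = 4.6: x = (4.6 − (-0.149062)) / 0.082931 = 57.264882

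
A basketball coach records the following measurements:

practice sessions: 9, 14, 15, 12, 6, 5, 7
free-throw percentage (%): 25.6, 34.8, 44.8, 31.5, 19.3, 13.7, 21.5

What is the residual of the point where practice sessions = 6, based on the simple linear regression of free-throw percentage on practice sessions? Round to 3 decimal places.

1.523

n = 7, Σx = 68, Σy = 191.2, Σxy = 2102.4, Σx² = 756
Sxx = Σx² − (Σx)²/n = 756 − 660.571429 = 95.428571
Sxy = Σxy − (Σx)(Σy)/n = 2102.4 − 1857.371429 = 245.028571
b = Sxy/Sxx = 245.028571/95.428571 = 2.567665
a = ȳ − b·x̄ = 27.314286 − 2.567665·9.714286 = 2.371257
ŷ(6) = 2.371257 + 2.567665·6 = 17.777246
residual = y − ŷ = 19.3 − 17.777246 = 1.522754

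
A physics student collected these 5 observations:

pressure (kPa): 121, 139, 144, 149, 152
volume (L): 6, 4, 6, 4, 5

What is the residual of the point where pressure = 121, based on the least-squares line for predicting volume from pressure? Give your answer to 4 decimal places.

0.2308

n = 5, Σx = 705, Σy = 25, Σxy = 3502, Σx² = 100003
Sxx = Σx² − (Σx)²/n = 100003 − 99405 = 598
Sxy = Σxy − (Σx)(Σy)/n = 3502 − 3525 = -23
b = Sxy/Sxx = -23/598 = -0.038462
a = ȳ − b·x̄ = 5 − (-0.038462)·141 = 10.423077
ŷ(121) = 10.423077 + (-0.038462)·121 = 5.769231
residual = y − ŷ = 6 − 5.769231 = 0.230769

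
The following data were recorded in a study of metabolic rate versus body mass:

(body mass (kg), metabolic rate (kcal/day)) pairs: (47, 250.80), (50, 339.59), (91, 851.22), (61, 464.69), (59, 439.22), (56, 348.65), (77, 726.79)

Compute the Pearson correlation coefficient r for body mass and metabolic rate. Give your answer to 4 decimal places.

0.9901

n = 7, Σx = 441, Σy = 3420.96, Σxy = 235975.42, Σx² = 29257, Σy² = 1961429.0276
Sxx = Σx² − (Σx)²/n = 29257 − 27783 = 1474
Sxy = Σxy − (Σx)(Σy)/n = 235975.42 − 215520.48 = 20454.94
Syy = Σy² − (Σy)²/n = 1961429.0276 − 1671852.474514 = 289576.553086
r = Sxy/√(Sxx·Syy) = 20454.94/√(426835839.248343) = 20454.94/20660.005790 = 0.990074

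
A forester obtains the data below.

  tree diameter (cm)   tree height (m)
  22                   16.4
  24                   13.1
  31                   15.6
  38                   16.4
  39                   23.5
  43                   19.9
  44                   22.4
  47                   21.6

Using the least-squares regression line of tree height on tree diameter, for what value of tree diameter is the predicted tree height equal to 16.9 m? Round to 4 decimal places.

30.6143

n = 8, Σx = 288, Σy = 148.9, Σxy = 5555, Σx² = 10980
Sxx = Σx² − (Σx)²/n = 10980 − 10368 = 612
Sxy = Σxy − (Σx)(Σy)/n = 5555 − 5360.4 = 194.6
b = Sxy/Sxx = 194.6/612 = 0.317974
a = ȳ − b·x̄ = 18.6125 − 0.317974·36 = 7.165441
Set a + b·x = 16.9: x = (16.9 − 7.165441) / 0.317974 = 30.614337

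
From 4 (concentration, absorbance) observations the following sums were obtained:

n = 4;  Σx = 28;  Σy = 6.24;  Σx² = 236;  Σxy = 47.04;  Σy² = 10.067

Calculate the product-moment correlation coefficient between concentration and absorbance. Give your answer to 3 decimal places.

Sxx = Σx² − (Σx)²/n = 236 − 196 = 40
Sxy = Σxy − (Σx)(Σy)/n = 47.04 − 43.68 = 3.36
Syy = Σy² − (Σy)²/n = 10.067 − 9.7344 = 0.3326
r = Sxy/√(Sxx·Syy) = 3.36/√(13.304) = 3.36/3.647465 = 0.921188

0.921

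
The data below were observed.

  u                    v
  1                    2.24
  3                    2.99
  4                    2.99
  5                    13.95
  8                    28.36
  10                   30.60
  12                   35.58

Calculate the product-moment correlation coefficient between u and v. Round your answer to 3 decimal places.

n = 7, Σx = 43, Σy = 116.71, Σxy = 1052.76, Σx² = 359, Σy² = 3224.0863
Sxx = Σx² − (Σx)²/n = 359 − 264.142857 = 94.857143
Sxy = Σxy − (Σx)(Σy)/n = 1052.76 − 716.932857 = 335.827143
Syy = Σy² − (Σy)²/n = 3224.0863 − 1945.889157 = 1278.197143
r = Sxy/√(Sxx·Syy) = 335.827143/√(121246.128980) = 335.827143/348.204148 = 0.964455

0.964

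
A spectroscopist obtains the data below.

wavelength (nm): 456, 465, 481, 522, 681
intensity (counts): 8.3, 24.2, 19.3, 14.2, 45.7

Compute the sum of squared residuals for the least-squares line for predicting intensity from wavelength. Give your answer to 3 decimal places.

193.598

n = 5, Σx = 2605, Σy = 111.7, Σxy = 62855.2, Σx² = 1391767, Σy² = 3317.15
Sxx = Σx² − (Σx)²/n = 1391767 − 1357205 = 34562
Sxy = Σxy − (Σx)(Σy)/n = 62855.2 − 58195.7 = 4659.5
Syy = Σy² − (Σy)²/n = 3317.15 − 2495.378 = 821.772
b = Sxy/Sxx = 4659.5/34562 = 0.134816
SSE = Syy − b·Sxy = 821.772 − 0.134816·4659.5 = 193.598276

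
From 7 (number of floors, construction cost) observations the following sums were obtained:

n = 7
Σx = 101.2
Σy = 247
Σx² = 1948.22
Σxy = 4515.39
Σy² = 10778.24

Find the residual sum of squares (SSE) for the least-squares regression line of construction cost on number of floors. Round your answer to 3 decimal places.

Sxx = Σx² − (Σx)²/n = 1948.22 − 1463.062857 = 485.157143
Sxy = Σxy − (Σx)(Σy)/n = 4515.39 − 3570.914286 = 944.475714
Syy = Σy² − (Σy)²/n = 10778.24 − 8715.571429 = 2062.668571
b = Sxy/Sxx = 944.475714/485.157143 = 1.946742
SSE = Syy − b·Sxy = 2062.668571 − 1.946742·944.475714 = 224.018171

224.018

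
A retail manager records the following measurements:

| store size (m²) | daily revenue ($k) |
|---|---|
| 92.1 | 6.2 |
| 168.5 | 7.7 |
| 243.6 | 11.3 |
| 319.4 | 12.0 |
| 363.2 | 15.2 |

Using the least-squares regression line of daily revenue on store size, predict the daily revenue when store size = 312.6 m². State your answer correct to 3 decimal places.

n = 5, Σx = 1186.8, Σy = 52.4, Σxy = 13974.59, Σx² = 330146.22
Sxx = Σx² − (Σx)²/n = 330146.22 − 281698.848 = 48447.372
Sxy = Σxy − (Σx)(Σy)/n = 13974.59 − 12437.664 = 1536.926
b = Sxy/Sxx = 1536.926/48447.372 = 0.031724
a = ȳ − b·x̄ = 10.48 − 0.031724·237.36 = 2.950082
ŷ(312.6) = a + b·312.6 = 2.950082 + 0.031724·312.6 = 12.866885

12.867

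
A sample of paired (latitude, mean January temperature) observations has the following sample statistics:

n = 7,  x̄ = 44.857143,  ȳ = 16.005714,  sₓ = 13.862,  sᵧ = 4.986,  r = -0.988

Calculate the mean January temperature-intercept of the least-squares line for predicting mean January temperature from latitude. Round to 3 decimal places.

31.947

b = r · sᵧ/sₓ = -0.988 · 4.986/13.862 = -0.355372
a = ȳ − b·x̄ = 16.005714 − (-0.355372)·44.857143 = 31.946691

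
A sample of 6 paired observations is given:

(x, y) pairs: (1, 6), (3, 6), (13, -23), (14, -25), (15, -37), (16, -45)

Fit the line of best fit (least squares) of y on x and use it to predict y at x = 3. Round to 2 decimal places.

n = 6, Σx = 62, Σy = -118, Σxy = -1900, Σx² = 856
Sxx = Σx² − (Σx)²/n = 856 − 640.666667 = 215.333333
Sxy = Σxy − (Σx)(Σy)/n = -1900 − (-1219.333333) = -680.666667
b = Sxy/Sxx = -680.666667/215.333333 = -3.160991
a = ȳ − b·x̄ = -19.666667 − (-3.160991)·10.333333 = 12.996904
ŷ(3) = a + b·3 = 12.996904 + (-3.160991)·3 = 3.513932

3.51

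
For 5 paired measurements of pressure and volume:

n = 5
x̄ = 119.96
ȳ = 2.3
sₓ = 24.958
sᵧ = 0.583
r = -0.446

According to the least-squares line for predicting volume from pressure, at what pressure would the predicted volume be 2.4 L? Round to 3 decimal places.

b = r · sᵧ/sₓ = -0.446 · 0.583/24.958 = -0.010418
a = ȳ − b·x̄ = 2.3 − (-0.010418)·119.96 = 3.549770
Set a + b·x = 2.4: x = (2.4 − 3.549770) / (-0.010418) = 110.361434

110.361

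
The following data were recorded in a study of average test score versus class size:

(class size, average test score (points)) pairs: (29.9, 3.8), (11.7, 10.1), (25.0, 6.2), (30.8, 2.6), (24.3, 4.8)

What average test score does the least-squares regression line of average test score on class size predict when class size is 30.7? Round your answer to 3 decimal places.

n = 5, Σx = 121.7, Σy = 27.5, Σxy = 583.51, Σx² = 3195.03
Sxx = Σx² − (Σx)²/n = 3195.03 − 2962.178 = 232.852
Sxy = Σxy − (Σx)(Σy)/n = 583.51 − 669.35 = -85.84
b = Sxy/Sxx = -85.84/232.852 = -0.368646
a = ȳ − b·x̄ = 5.5 − (-0.368646)·24.34 = 14.472848
ŷ(30.7) = a + b·30.7 = 14.472848 + (-0.368646)·30.7 = 3.155410

3.155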